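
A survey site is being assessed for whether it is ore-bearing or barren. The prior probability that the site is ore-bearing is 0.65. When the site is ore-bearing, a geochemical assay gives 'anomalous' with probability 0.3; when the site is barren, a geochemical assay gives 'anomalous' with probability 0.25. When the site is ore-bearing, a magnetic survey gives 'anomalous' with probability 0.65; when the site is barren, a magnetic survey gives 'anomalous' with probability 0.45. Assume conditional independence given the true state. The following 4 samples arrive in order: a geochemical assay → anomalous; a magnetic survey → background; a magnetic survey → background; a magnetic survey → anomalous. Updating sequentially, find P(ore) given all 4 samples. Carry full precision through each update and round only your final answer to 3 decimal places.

Each posterior becomes the prior for the next update.
After a geochemical assay='anomalous': P(ore) = 0.3·0.6500 / (0.3·0.6500 + 0.25·0.3500) ≈ 0.6903
After a magnetic survey='background': P(ore) = 0.35·0.6903 / (0.35·0.6903 + 0.55·0.3097) ≈ 0.5865
After a magnetic survey='background': P(ore) = 0.35·0.5865 / (0.35·0.5865 + 0.55·0.4135) ≈ 0.4744
After a magnetic survey='anomalous': P(ore) = 0.65·0.4744 / (0.65·0.4744 + 0.45·0.5256) ≈ 0.5659

0.566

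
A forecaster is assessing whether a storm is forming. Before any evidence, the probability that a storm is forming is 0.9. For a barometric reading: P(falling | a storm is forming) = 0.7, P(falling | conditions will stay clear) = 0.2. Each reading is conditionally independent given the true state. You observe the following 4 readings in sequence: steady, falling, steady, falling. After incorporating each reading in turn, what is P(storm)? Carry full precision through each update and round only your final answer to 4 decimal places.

Each posterior becomes the prior for the next update.
After 'steady': P(storm) = 0.3·0.9000 / (0.3·0.9000 + 0.8·0.1000) ≈ 0.7714
After 'falling': P(storm) = 0.7·0.7714 / (0.7·0.7714 + 0.2·0.2286) ≈ 0.9220
After 'steady': P(storm) = 0.3·0.9220 / (0.3·0.9220 + 0.8·0.0780) ≈ 0.8158
After 'falling': P(storm) = 0.7·0.8158 / (0.7·0.8158 + 0.2·0.1842) ≈ 0.9394

0.9394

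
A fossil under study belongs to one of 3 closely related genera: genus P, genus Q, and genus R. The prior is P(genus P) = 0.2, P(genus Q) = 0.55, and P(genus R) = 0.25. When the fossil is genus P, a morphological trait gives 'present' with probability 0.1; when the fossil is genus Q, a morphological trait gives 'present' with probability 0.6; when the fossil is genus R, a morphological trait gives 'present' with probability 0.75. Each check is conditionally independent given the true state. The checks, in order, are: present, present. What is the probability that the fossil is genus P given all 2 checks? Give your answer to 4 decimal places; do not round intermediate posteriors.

Apply Bayes' rule sequentially, carrying P(genus P) forward.
After 'present': normaliser = 0.1·0.2000 + 0.6·0.5500 + 0.75·0.2500; P(genus P) ≈ 0.0372, P(genus Q) ≈ 0.6140, P(genus R) ≈ 0.3488
After 'present': normaliser = 0.1·0.0372 + 0.6·0.6140 + 0.75·0.3488; P(genus P) ≈ 0.0059, P(genus Q) ≈ 0.5813, P(genus R) ≈ 0.4128

0.0059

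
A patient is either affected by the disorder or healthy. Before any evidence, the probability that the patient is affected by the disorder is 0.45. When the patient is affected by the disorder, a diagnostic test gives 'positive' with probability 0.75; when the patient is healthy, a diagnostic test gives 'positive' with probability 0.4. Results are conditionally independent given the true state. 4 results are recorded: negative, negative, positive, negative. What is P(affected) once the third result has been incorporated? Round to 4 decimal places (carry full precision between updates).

0.2103

After 'negative': P(affected) = 0.25·0.4500 / (0.25·0.4500 + 0.6·0.5500) ≈ 0.2542
After 'negative': P(affected) = 0.25·0.2542 / (0.25·0.2542 + 0.6·0.7458) ≈ 0.1244
After 'positive': P(affected) = 0.75·0.1244 / (0.75·0.1244 + 0.4·0.8756) ≈ 0.2103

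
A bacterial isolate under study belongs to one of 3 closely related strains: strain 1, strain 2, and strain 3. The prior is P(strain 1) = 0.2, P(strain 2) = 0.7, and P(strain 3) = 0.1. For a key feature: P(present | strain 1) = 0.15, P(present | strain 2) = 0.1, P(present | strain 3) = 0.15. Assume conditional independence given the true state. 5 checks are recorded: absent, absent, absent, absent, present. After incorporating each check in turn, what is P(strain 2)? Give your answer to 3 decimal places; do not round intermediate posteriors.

0.662

After 'absent': normaliser = 0.85·0.2000 + 0.9·0.7000 + 0.85·0.1000; P(strain 1) ≈ 0.1921, P(strain 2) ≈ 0.7119, P(strain 3) ≈ 0.0960
After 'absent': normaliser = 0.85·0.1921 + 0.9·0.7119 + 0.85·0.0960; P(strain 1) ≈ 0.1844, P(strain 2) ≈ 0.7234, P(strain 3) ≈ 0.0922
After 'absent': normaliser = 0.85·0.1844 + 0.9·0.7234 + 0.85·0.0922; P(strain 1) ≈ 0.1768, P(strain 2) ≈ 0.7347, P(strain 3) ≈ 0.0884
After 'absent': normaliser = 0.85·0.1768 + 0.9·0.7347 + 0.85·0.0884; P(strain 1) ≈ 0.1695, P(strain 2) ≈ 0.7457, P(strain 3) ≈ 0.0848
After 'present': normaliser = 0.15·0.1695 + 0.1·0.7457 + 0.15·0.0848; P(strain 1) ≈ 0.2256, P(strain 2) ≈ 0.6616, P(strain 3) ≈ 0.1128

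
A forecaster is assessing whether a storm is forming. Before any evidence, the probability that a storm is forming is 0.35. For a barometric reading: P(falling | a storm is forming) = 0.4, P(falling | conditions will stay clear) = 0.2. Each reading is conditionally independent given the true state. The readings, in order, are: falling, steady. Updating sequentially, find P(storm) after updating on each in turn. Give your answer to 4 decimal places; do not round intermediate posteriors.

0.4468

After 'falling': P(storm) = 0.4·0.3500 / (0.4·0.3500 + 0.2·0.6500) ≈ 0.5185
After 'steady': P(storm) = 0.6·0.5185 / (0.6·0.5185 + 0.8·0.4815) ≈ 0.4468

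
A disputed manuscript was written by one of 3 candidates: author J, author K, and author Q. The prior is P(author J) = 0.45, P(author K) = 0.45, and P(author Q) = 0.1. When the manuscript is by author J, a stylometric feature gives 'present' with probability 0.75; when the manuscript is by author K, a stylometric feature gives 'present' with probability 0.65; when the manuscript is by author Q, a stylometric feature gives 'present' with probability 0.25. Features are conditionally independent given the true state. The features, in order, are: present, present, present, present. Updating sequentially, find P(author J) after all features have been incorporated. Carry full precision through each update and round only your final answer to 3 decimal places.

After 'present': normaliser = 0.75·0.4500 + 0.65·0.4500 + 0.25·0.1000; P(author J) ≈ 0.5153, P(author K) ≈ 0.4466, P(author Q) ≈ 0.0382
After 'present': normaliser = 0.75·0.5153 + 0.65·0.4466 + 0.25·0.0382; P(author J) ≈ 0.5631, P(author K) ≈ 0.4230, P(author Q) ≈ 0.0139
After 'present': normaliser = 0.75·0.5631 + 0.65·0.4230 + 0.25·0.0139; P(author J) ≈ 0.6027, P(author K) ≈ 0.3923, P(author Q) ≈ 0.0050
After 'present': normaliser = 0.75·0.6027 + 0.65·0.3923 + 0.25·0.0050; P(author J) ≈ 0.6382, P(author K) ≈ 0.3601, P(author Q) ≈ 0.0018

0.638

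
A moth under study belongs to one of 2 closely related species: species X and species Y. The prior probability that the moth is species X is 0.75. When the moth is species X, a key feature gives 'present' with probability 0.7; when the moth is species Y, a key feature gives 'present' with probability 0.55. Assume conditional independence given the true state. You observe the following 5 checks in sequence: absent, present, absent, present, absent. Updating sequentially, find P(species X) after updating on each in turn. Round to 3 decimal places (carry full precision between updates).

Each posterior becomes the prior for the next update.
After 'absent': P(species X) = 0.3·0.7500 / (0.3·0.7500 + 0.45·0.2500) ≈ 0.6667
After 'present': P(species X) = 0.7·0.6667 / (0.7·0.6667 + 0.55·0.3333) ≈ 0.7179
After 'absent': P(species X) = 0.3·0.7179 / (0.3·0.7179 + 0.45·0.2821) ≈ 0.6292
After 'present': P(species X) = 0.7·0.6292 / (0.7·0.6292 + 0.55·0.3708) ≈ 0.6835
After 'absent': P(species X) = 0.3·0.6835 / (0.3·0.6835 + 0.45·0.3165) ≈ 0.5901

0.590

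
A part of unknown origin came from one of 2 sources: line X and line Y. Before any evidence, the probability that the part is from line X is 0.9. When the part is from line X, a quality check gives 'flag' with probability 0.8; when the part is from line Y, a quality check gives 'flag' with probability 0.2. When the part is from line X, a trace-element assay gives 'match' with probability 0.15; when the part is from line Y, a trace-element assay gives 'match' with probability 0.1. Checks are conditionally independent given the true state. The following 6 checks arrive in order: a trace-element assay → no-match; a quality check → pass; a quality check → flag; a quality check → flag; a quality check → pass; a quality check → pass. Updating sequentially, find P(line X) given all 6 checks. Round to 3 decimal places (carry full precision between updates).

0.680

After a trace-element assay='no-match': P(line X) = 0.85·0.9000 / (0.85·0.9000 + 0.9·0.1000) ≈ 0.8947
After a quality check='pass': P(line X) = 0.2·0.8947 / (0.2·0.8947 + 0.8·0.1053) ≈ 0.6800
After a quality check='flag': P(line X) = 0.8·0.6800 / (0.8·0.6800 + 0.2·0.3200) ≈ 0.8947
After a quality check='flag': P(line X) = 0.8·0.8947 / (0.8·0.8947 + 0.2·0.1053) ≈ 0.9714
After a quality check='pass': P(line X) = 0.2·0.9714 / (0.2·0.9714 + 0.8·0.0286) ≈ 0.8947
After a quality check='pass': P(line X) = 0.2·0.8947 / (0.2·0.8947 + 0.8·0.1053) ≈ 0.6800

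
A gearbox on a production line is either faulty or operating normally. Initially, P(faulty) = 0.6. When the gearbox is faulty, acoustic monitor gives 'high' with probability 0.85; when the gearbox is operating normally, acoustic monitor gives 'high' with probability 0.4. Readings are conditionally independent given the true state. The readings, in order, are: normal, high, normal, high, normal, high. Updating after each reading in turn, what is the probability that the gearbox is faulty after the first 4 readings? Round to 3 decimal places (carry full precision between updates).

After 'normal': P(faulty) = 0.15·0.6000 / (0.15·0.6000 + 0.6·0.4000) ≈ 0.2727
After 'high': P(faulty) = 0.85·0.2727 / (0.85·0.2727 + 0.4·0.7273) ≈ 0.4435
After 'normal': P(faulty) = 0.15·0.4435 / (0.15·0.4435 + 0.6·0.5565) ≈ 0.1661
After 'high': P(faulty) = 0.85·0.1661 / (0.85·0.1661 + 0.4·0.8339) ≈ 0.2974

0.297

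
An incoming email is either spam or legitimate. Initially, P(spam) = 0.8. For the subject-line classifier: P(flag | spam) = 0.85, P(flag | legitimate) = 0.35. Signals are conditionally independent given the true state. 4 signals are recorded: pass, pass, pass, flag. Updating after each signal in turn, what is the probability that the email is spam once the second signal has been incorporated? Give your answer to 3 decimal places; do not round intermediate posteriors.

Apply Bayes' rule sequentially, carrying P(spam) forward.
After 'pass': P(spam) = 0.15·0.8000 / (0.15·0.8000 + 0.65·0.2000) ≈ 0.4800
After 'pass': P(spam) = 0.15·0.4800 / (0.15·0.4800 + 0.65·0.5200) ≈ 0.1756

0.176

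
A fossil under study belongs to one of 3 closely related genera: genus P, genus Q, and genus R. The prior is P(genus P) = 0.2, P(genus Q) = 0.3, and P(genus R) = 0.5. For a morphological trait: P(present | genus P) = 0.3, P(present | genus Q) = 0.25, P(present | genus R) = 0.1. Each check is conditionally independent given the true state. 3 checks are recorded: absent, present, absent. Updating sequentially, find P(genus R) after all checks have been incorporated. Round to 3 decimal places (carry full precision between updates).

After 'absent': normaliser = 0.7·0.2000 + 0.75·0.3000 + 0.9·0.5000; P(genus P) ≈ 0.1718, P(genus Q) ≈ 0.2761, P(genus R) ≈ 0.5521
After 'present': normaliser = 0.3·0.1718 + 0.25·0.2761 + 0.1·0.5521; P(genus P) ≈ 0.2932, P(genus Q) ≈ 0.3927, P(genus R) ≈ 0.3141
After 'absent': normaliser = 0.7·0.2932 + 0.75·0.3927 + 0.9·0.3141; P(genus P) ≈ 0.2623, P(genus Q) ≈ 0.3764, P(genus R) ≈ 0.3613

0.361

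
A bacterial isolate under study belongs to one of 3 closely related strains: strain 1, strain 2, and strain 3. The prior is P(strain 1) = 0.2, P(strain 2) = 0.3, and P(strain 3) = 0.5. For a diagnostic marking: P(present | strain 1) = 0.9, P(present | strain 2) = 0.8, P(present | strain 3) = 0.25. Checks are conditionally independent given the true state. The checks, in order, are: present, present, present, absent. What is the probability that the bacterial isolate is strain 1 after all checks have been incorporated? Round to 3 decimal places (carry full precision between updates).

After 'present': normaliser = 0.9·0.2000 + 0.8·0.3000 + 0.25·0.5000; P(strain 1) ≈ 0.3303, P(strain 2) ≈ 0.4404, P(strain 3) ≈ 0.2294
After 'present': normaliser = 0.9·0.3303 + 0.8·0.4404 + 0.25·0.2294; P(strain 1) ≈ 0.4205, P(strain 2) ≈ 0.4984, P(strain 3) ≈ 0.0811
After 'present': normaliser = 0.9·0.4205 + 0.8·0.4984 + 0.25·0.0811; P(strain 1) ≈ 0.4746, P(strain 2) ≈ 0.5000, P(strain 3) ≈ 0.0254
After 'absent': normaliser = 0.1·0.4746 + 0.2·0.5000 + 0.75·0.0254; P(strain 1) ≈ 0.2850, P(strain 2) ≈ 0.6005, P(strain 3) ≈ 0.1145

0.285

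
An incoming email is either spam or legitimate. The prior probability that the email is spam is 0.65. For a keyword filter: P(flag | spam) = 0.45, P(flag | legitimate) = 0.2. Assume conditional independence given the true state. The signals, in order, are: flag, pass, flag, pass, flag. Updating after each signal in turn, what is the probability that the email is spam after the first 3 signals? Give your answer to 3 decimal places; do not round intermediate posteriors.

Each posterior becomes the prior for the next update.
After 'flag': P(spam) = 0.45·0.6500 / (0.45·0.6500 + 0.2·0.3500) ≈ 0.8069
After 'pass': P(spam) = 0.55·0.8069 / (0.55·0.8069 + 0.8·0.1931) ≈ 0.7418
After 'flag': P(spam) = 0.45·0.7418 / (0.45·0.7418 + 0.2·0.2582) ≈ 0.8660

0.866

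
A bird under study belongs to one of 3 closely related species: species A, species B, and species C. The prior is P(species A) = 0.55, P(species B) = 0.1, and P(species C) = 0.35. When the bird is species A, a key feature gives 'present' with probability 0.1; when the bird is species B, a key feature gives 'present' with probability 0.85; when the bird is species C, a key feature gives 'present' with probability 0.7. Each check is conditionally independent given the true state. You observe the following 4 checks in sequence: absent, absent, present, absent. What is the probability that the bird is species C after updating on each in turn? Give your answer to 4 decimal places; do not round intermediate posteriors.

0.1408

After 'absent': normaliser = 0.9·0.5500 + 0.15·0.1000 + 0.3·0.3500; P(species A) ≈ 0.8049, P(species B) ≈ 0.0244, P(species C) ≈ 0.1707
After 'absent': normaliser = 0.9·0.8049 + 0.15·0.0244 + 0.3·0.1707; P(species A) ≈ 0.9296, P(species B) ≈ 0.0047, P(species C) ≈ 0.0657
After 'present': normaliser = 0.1·0.9296 + 0.85·0.0047 + 0.7·0.0657; P(species A) ≈ 0.6502, P(species B) ≈ 0.0279, P(species C) ≈ 0.3218
After 'absent': normaliser = 0.9·0.6502 + 0.15·0.0279 + 0.3·0.3218; P(species A) ≈ 0.8531, P(species B) ≈ 0.0061, P(species C) ≈ 0.1408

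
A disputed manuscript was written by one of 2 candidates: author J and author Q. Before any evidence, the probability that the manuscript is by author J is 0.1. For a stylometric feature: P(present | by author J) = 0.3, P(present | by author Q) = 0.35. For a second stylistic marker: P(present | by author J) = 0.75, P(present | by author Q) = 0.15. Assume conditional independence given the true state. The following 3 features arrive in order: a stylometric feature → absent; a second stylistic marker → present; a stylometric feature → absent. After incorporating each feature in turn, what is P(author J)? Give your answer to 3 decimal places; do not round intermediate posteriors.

0.392

After a stylometric feature='absent': P(author J) = 0.7·0.1000 / (0.7·0.1000 + 0.65·0.9000) ≈ 0.1069
After a second stylistic marker='present': P(author J) = 0.75·0.1069 / (0.75·0.1069 + 0.15·0.8931) ≈ 0.3743
After a stylometric feature='absent': P(author J) = 0.7·0.3743 / (0.7·0.3743 + 0.65·0.6257) ≈ 0.3918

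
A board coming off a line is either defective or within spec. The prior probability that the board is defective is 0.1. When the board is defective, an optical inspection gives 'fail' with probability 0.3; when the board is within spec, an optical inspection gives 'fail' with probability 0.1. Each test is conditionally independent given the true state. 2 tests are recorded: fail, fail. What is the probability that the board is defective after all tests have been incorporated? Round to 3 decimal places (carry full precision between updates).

Each posterior becomes the prior for the next update.
After 'fail': P(defective) = 0.3·0.1000 / (0.3·0.1000 + 0.1·0.9000) ≈ 0.2500
After 'fail': P(defective) = 0.3·0.2500 / (0.3·0.2500 + 0.1·0.7500) ≈ 0.5000

0.500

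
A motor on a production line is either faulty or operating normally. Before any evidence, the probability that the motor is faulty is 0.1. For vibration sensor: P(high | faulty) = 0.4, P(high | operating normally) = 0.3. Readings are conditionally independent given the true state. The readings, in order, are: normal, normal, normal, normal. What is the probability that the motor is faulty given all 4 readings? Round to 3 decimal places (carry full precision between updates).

0.057

After 'normal': P(faulty) = 0.6·0.1000 / (0.6·0.1000 + 0.7·0.9000) ≈ 0.0870
After 'normal': P(faulty) = 0.6·0.0870 / (0.6·0.0870 + 0.7·0.9130) ≈ 0.0755
After 'normal': P(faulty) = 0.6·0.0755 / (0.6·0.0755 + 0.7·0.9245) ≈ 0.0654
After 'normal': P(faulty) = 0.6·0.0654 / (0.6·0.0654 + 0.7·0.9346) ≈ 0.0566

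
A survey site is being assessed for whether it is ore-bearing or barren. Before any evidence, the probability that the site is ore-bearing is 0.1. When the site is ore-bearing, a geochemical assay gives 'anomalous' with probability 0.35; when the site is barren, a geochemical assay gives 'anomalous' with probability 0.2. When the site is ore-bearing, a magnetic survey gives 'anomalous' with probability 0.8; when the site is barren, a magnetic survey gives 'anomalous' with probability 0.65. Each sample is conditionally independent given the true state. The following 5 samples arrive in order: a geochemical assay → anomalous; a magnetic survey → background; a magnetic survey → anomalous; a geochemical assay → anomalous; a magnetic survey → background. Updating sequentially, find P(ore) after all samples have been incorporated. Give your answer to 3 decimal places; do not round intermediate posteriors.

0.120

After a geochemical assay='anomalous': P(ore) = 0.35·0.1000 / (0.35·0.1000 + 0.2·0.9000) ≈ 0.1628
After a magnetic survey='background': P(ore) = 0.2·0.1628 / (0.2·0.1628 + 0.35·0.8372) ≈ 0.1000
After a magnetic survey='anomalous': P(ore) = 0.8·0.1000 / (0.8·0.1000 + 0.65·0.9000) ≈ 0.1203
After a geochemical assay='anomalous': P(ore) = 0.35·0.1203 / (0.35·0.1203 + 0.2·0.8797) ≈ 0.1931
After a magnetic survey='background': P(ore) = 0.2·0.1931 / (0.2·0.1931 + 0.35·0.8069) ≈ 0.1203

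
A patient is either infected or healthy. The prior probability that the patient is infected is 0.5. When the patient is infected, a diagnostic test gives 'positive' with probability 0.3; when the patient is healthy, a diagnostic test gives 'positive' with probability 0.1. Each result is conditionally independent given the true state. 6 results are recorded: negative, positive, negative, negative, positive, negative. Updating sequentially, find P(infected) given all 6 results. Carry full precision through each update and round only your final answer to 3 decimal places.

After 'negative': P(infected) = 0.7·0.5000 / (0.7·0.5000 + 0.9·0.5000) ≈ 0.4375
After 'positive': P(infected) = 0.3·0.4375 / (0.3·0.4375 + 0.1·0.5625) ≈ 0.7000
After 'negative': P(infected) = 0.7·0.7000 / (0.7·0.7000 + 0.9·0.3000) ≈ 0.6447
After 'negative': P(infected) = 0.7·0.6447 / (0.7·0.6447 + 0.9·0.3553) ≈ 0.5853
After 'positive': P(infected) = 0.3·0.5853 / (0.3·0.5853 + 0.1·0.4147) ≈ 0.8090
After 'negative': P(infected) = 0.7·0.8090 / (0.7·0.8090 + 0.9·0.1910) ≈ 0.7671

0.767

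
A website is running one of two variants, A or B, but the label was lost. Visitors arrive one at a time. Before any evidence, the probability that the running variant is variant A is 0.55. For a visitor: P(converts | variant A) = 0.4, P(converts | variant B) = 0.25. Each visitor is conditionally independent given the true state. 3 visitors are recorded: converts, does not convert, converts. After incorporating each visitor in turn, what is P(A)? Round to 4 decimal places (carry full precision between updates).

0.7145

After 'converts': P(A) = 0.4·0.5500 / (0.4·0.5500 + 0.25·0.4500) ≈ 0.6617
After 'does not convert': P(A) = 0.6·0.6617 / (0.6·0.6617 + 0.75·0.3383) ≈ 0.6101
After 'converts': P(A) = 0.4·0.6101 / (0.4·0.6101 + 0.25·0.3899) ≈ 0.7145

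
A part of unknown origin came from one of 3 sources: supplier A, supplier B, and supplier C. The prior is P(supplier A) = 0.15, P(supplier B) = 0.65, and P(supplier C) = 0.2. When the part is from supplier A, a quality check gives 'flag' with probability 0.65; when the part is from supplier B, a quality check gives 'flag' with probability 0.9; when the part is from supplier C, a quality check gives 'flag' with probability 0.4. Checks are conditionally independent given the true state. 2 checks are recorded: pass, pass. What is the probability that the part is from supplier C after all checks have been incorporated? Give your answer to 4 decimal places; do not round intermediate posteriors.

0.7432

After 'pass': normaliser = 0.35·0.1500 + 0.1·0.6500 + 0.6·0.2000; P(supplier A) ≈ 0.2211, P(supplier B) ≈ 0.2737, P(supplier C) ≈ 0.5053
After 'pass': normaliser = 0.35·0.2211 + 0.1·0.2737 + 0.6·0.5053; P(supplier A) ≈ 0.1897, P(supplier B) ≈ 0.0671, P(supplier C) ≈ 0.7432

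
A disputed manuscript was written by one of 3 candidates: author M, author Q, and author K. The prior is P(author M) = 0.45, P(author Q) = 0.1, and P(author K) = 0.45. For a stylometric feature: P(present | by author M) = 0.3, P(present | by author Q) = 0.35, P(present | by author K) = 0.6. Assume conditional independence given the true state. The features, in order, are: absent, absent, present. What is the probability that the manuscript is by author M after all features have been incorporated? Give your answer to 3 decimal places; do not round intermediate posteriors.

After 'absent': normaliser = 0.7·0.4500 + 0.65·0.1000 + 0.4·0.4500; P(author M) ≈ 0.5625, P(author Q) ≈ 0.1161, P(author K) ≈ 0.3214
After 'absent': normaliser = 0.7·0.5625 + 0.65·0.1161 + 0.4·0.3214; P(author M) ≈ 0.6587, P(author Q) ≈ 0.1262, P(author K) ≈ 0.2151
After 'present': normaliser = 0.3·0.6587 + 0.35·0.1262 + 0.6·0.2151; P(author M) ≈ 0.5329, P(author Q) ≈ 0.1191, P(author K) ≈ 0.3480

0.533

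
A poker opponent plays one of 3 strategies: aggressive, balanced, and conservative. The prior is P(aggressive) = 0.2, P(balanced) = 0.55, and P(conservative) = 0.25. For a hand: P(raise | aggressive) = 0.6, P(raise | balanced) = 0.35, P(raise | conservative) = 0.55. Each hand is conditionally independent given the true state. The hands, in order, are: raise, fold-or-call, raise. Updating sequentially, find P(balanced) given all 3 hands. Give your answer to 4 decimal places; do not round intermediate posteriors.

After 'raise': normaliser = 0.6·0.2000 + 0.35·0.5500 + 0.55·0.2500; P(aggressive) ≈ 0.2667, P(balanced) ≈ 0.4278, P(conservative) ≈ 0.3056
After 'fold-or-call': normaliser = 0.4·0.2667 + 0.65·0.4278 + 0.45·0.3056; P(aggressive) ≈ 0.2043, P(balanced) ≈ 0.5324, P(conservative) ≈ 0.2633
After 'raise': normaliser = 0.6·0.2043 + 0.35·0.5324 + 0.55·0.2633; P(aggressive) ≈ 0.2701, P(balanced) ≈ 0.4107, P(conservative) ≈ 0.3192

0.4107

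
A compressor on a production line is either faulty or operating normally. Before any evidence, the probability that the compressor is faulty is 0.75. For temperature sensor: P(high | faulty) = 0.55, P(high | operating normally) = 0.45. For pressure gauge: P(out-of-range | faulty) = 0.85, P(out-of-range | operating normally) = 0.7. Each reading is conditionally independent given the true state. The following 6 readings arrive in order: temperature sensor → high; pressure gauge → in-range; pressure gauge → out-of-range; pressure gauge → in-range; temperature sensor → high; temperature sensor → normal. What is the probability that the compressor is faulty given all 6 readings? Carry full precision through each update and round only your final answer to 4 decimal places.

0.5268

After temperature sensor='high': P(faulty) = 0.55·0.7500 / (0.55·0.7500 + 0.45·0.2500) ≈ 0.7857
After pressure gauge='in-range': P(faulty) = 0.15·0.7857 / (0.15·0.7857 + 0.3·0.2143) ≈ 0.6471
After pressure gauge='out-of-range': P(faulty) = 0.85·0.6471 / (0.85·0.6471 + 0.7·0.3529) ≈ 0.6900
After pressure gauge='in-range': P(faulty) = 0.15·0.6900 / (0.15·0.6900 + 0.3·0.3100) ≈ 0.5268
After temperature sensor='high': P(faulty) = 0.55·0.5268 / (0.55·0.5268 + 0.45·0.4732) ≈ 0.5764
After temperature sensor='normal': P(faulty) = 0.45·0.5764 / (0.45·0.5764 + 0.55·0.4236) ≈ 0.5268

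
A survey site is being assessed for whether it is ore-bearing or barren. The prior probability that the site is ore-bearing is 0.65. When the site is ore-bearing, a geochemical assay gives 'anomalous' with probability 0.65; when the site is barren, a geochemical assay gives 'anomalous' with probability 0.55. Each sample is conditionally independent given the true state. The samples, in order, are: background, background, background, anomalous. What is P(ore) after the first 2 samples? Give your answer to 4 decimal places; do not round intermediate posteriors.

After 'background': P(ore) = 0.35·0.6500 / (0.35·0.6500 + 0.45·0.3500) ≈ 0.5909
After 'background': P(ore) = 0.35·0.5909 / (0.35·0.5909 + 0.45·0.4091) ≈ 0.5291

0.5291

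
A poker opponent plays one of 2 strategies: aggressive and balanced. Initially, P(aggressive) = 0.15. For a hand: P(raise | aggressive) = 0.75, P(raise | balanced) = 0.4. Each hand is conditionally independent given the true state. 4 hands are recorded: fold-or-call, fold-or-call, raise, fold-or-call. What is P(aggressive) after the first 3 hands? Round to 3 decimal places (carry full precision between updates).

After 'fold-or-call': P(aggressive) = 0.25·0.1500 / (0.25·0.1500 + 0.6·0.8500) ≈ 0.0685
After 'fold-or-call': P(aggressive) = 0.25·0.0685 / (0.25·0.0685 + 0.6·0.9315) ≈ 0.0297
After 'raise': P(aggressive) = 0.75·0.0297 / (0.75·0.0297 + 0.4·0.9703) ≈ 0.0543

0.054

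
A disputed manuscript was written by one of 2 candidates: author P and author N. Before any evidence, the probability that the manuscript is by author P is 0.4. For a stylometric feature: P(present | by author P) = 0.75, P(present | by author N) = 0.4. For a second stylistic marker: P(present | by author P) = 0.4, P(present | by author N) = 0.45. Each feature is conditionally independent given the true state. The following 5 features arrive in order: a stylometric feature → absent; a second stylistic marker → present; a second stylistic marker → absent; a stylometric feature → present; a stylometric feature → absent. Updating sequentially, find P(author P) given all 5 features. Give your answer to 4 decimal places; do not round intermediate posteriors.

0.1739

Apply Bayes' rule sequentially, carrying P(author P) forward.
After a stylometric feature='absent': P(author P) = 0.25·0.4000 / (0.25·0.4000 + 0.6·0.6000) ≈ 0.2174
After a second stylistic marker='present': P(author P) = 0.4·0.2174 / (0.4·0.2174 + 0.45·0.7826) ≈ 0.1980
After a second stylistic marker='absent': P(author P) = 0.6·0.1980 / (0.6·0.1980 + 0.55·0.8020) ≈ 0.2122
After a stylometric feature='present': P(author P) = 0.75·0.2122 / (0.75·0.2122 + 0.4·0.7878) ≈ 0.3356
After a stylometric feature='absent': P(author P) = 0.25·0.3356 / (0.25·0.3356 + 0.6·0.6644) ≈ 0.1739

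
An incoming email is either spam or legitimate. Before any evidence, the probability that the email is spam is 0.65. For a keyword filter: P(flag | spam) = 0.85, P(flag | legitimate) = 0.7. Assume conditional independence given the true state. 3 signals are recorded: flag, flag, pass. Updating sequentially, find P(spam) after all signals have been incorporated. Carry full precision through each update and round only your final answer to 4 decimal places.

After 'flag': P(spam) = 0.85·0.6500 / (0.85·0.6500 + 0.7·0.3500) ≈ 0.6928
After 'flag': P(spam) = 0.85·0.6928 / (0.85·0.6928 + 0.7·0.3072) ≈ 0.7325
After 'pass': P(spam) = 0.15·0.7325 / (0.15·0.7325 + 0.3·0.2675) ≈ 0.5779

0.5779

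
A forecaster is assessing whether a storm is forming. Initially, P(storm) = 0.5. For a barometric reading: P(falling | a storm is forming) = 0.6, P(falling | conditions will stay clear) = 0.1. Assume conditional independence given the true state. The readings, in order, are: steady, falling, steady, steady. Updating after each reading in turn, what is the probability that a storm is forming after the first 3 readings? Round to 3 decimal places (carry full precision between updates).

0.542

Each posterior becomes the prior for the next update.
After 'steady': P(storm) = 0.4·0.5000 / (0.4·0.5000 + 0.9·0.5000) ≈ 0.3077
After 'falling': P(storm) = 0.6·0.3077 / (0.6·0.3077 + 0.1·0.6923) ≈ 0.7273
After 'steady': P(storm) = 0.4·0.7273 / (0.4·0.7273 + 0.9·0.2727) ≈ 0.5424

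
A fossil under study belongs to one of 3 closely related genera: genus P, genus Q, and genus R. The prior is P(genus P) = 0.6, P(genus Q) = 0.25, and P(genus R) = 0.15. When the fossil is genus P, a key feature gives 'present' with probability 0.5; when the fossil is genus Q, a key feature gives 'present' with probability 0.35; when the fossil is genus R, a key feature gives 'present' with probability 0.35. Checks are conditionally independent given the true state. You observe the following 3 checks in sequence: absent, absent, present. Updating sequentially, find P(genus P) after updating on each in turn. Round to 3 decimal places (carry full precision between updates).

After 'absent': normaliser = 0.5·0.6000 + 0.65·0.2500 + 0.65·0.1500; P(genus P) ≈ 0.5357, P(genus Q) ≈ 0.2902, P(genus R) ≈ 0.1741
After 'absent': normaliser = 0.5·0.5357 + 0.65·0.2902 + 0.65·0.1741; P(genus P) ≈ 0.4702, P(genus Q) ≈ 0.3311, P(genus R) ≈ 0.1987
After 'present': normaliser = 0.5·0.4702 + 0.35·0.3311 + 0.35·0.1987; P(genus P) ≈ 0.5591, P(genus Q) ≈ 0.2756, P(genus R) ≈ 0.1653

0.559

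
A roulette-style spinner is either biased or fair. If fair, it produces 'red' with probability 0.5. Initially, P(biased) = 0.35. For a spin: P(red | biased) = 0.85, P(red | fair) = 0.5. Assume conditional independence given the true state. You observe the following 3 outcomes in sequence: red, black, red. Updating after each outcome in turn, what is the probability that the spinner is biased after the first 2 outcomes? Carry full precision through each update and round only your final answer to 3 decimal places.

After 'red': P(biased) = 0.85·0.3500 / (0.85·0.3500 + 0.5·0.6500) ≈ 0.4779
After 'black': P(biased) = 0.15·0.4779 / (0.15·0.4779 + 0.5·0.5221) ≈ 0.2154

0.215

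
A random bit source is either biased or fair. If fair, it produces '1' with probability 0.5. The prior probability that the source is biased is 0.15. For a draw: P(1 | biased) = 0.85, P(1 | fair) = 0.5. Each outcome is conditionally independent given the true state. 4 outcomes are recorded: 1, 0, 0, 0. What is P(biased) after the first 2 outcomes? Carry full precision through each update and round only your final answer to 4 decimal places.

0.0826

After '1': P(biased) = 0.85·0.1500 / (0.85·0.1500 + 0.5·0.8500) ≈ 0.2308
After '0': P(biased) = 0.15·0.2308 / (0.15·0.2308 + 0.5·0.7692) ≈ 0.0826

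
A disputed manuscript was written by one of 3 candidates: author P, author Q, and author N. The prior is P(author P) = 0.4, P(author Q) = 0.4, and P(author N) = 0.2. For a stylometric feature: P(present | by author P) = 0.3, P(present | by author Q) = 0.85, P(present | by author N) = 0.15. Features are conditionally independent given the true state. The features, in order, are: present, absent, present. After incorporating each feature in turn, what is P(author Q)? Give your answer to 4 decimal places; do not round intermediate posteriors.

After 'present': normaliser = 0.3·0.4000 + 0.85·0.4000 + 0.15·0.2000; P(author P) ≈ 0.2449, P(author Q) ≈ 0.6939, P(author N) ≈ 0.0612
After 'absent': normaliser = 0.7·0.2449 + 0.15·0.6939 + 0.85·0.0612; P(author P) ≈ 0.5234, P(author Q) ≈ 0.3178, P(author N) ≈ 0.1589
After 'present': normaliser = 0.3·0.5234 + 0.85·0.3178 + 0.15·0.1589; P(author P) ≈ 0.3482, P(author Q) ≈ 0.5990, P(author N) ≈ 0.0528

0.5990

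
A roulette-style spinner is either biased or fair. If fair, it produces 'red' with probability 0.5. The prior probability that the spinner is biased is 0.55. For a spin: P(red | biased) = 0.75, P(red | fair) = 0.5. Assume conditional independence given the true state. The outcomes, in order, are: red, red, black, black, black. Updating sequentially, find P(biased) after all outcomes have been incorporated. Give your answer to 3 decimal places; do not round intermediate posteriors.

0.256

After 'red': P(biased) = 0.75·0.5500 / (0.75·0.5500 + 0.5·0.4500) ≈ 0.6471
After 'red': P(biased) = 0.75·0.6471 / (0.75·0.6471 + 0.5·0.3529) ≈ 0.7333
After 'black': P(biased) = 0.25·0.7333 / (0.25·0.7333 + 0.5·0.2667) ≈ 0.5789
After 'black': P(biased) = 0.25·0.5789 / (0.25·0.5789 + 0.5·0.4211) ≈ 0.4074
After 'black': P(biased) = 0.25·0.4074 / (0.25·0.4074 + 0.5·0.5926) ≈ 0.2558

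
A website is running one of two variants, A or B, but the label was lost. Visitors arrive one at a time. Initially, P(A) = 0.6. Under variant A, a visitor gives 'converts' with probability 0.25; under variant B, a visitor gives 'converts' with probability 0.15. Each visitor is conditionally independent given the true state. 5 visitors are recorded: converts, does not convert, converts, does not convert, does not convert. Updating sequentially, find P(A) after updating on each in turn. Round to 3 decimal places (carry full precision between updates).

0.741

After 'converts': P(A) = 0.25·0.6000 / (0.25·0.6000 + 0.15·0.4000) ≈ 0.7143
After 'does not convert': P(A) = 0.75·0.7143 / (0.75·0.7143 + 0.85·0.2857) ≈ 0.6881
After 'converts': P(A) = 0.25·0.6881 / (0.25·0.6881 + 0.15·0.3119) ≈ 0.7862
After 'does not convert': P(A) = 0.75·0.7862 / (0.75·0.7862 + 0.85·0.2138) ≈ 0.7644
After 'does not convert': P(A) = 0.75·0.7644 / (0.75·0.7644 + 0.85·0.2356) ≈ 0.7411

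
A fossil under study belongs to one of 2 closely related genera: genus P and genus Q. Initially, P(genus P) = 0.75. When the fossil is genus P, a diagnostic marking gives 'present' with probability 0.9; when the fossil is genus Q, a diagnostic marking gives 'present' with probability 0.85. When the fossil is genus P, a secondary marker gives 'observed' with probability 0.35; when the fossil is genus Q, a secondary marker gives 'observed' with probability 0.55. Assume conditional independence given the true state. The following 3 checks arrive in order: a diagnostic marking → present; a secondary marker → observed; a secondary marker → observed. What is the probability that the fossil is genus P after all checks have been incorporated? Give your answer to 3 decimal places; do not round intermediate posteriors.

0.563

After a diagnostic marking='present': P(genus P) = 0.9·0.7500 / (0.9·0.7500 + 0.85·0.2500) ≈ 0.7606
After a secondary marker='observed': P(genus P) = 0.35·0.7606 / (0.35·0.7606 + 0.55·0.2394) ≈ 0.6690
After a secondary marker='observed': P(genus P) = 0.35·0.6690 / (0.35·0.6690 + 0.55·0.3310) ≈ 0.5626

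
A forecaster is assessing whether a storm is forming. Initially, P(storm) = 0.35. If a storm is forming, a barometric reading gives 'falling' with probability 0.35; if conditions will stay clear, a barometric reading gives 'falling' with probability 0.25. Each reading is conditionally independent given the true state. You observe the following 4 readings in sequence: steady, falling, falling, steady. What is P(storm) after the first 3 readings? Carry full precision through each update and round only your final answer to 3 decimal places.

0.478

Each posterior becomes the prior for the next update.
After 'steady': P(storm) = 0.65·0.3500 / (0.65·0.3500 + 0.75·0.6500) ≈ 0.3182
After 'falling': P(storm) = 0.35·0.3182 / (0.35·0.3182 + 0.25·0.6818) ≈ 0.3952
After 'falling': P(storm) = 0.35·0.3952 / (0.35·0.3952 + 0.25·0.6048) ≈ 0.4777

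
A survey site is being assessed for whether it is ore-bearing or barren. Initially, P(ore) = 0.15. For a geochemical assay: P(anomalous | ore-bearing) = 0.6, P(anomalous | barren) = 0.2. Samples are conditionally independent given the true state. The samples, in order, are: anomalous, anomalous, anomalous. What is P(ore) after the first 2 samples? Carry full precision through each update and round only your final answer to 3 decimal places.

Each posterior becomes the prior for the next update.
After 'anomalous': P(ore) = 0.6·0.1500 / (0.6·0.1500 + 0.2·0.8500) ≈ 0.3462
After 'anomalous': P(ore) = 0.6·0.3462 / (0.6·0.3462 + 0.2·0.6538) ≈ 0.6136

0.614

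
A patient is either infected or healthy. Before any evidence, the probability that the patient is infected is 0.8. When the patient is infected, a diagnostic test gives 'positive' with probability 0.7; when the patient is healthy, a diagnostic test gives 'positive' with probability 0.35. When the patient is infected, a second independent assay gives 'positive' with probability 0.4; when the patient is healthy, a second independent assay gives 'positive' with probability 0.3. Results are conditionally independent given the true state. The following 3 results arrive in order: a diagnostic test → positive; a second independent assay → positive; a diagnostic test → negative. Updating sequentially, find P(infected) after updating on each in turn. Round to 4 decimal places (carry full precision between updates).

After a diagnostic test='positive': P(infected) = 0.7·0.8000 / (0.7·0.8000 + 0.35·0.2000) ≈ 0.8889
After a second independent assay='positive': P(infected) = 0.4·0.8889 / (0.4·0.8889 + 0.3·0.1111) ≈ 0.9143
After a diagnostic test='negative': P(infected) = 0.3·0.9143 / (0.3·0.9143 + 0.65·0.0857) ≈ 0.8312

0.8312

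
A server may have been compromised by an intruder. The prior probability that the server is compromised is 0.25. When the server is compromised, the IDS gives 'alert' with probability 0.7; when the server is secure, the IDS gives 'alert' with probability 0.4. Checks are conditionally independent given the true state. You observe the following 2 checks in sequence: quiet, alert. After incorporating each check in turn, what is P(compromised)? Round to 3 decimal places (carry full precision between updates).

0.226

Apply Bayes' rule sequentially, carrying P(compromised) forward.
After 'quiet': P(compromised) = 0.3·0.2500 / (0.3·0.2500 + 0.6·0.7500) ≈ 0.1429
After 'alert': P(compromised) = 0.7·0.1429 / (0.7·0.1429 + 0.4·0.8571) ≈ 0.2258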